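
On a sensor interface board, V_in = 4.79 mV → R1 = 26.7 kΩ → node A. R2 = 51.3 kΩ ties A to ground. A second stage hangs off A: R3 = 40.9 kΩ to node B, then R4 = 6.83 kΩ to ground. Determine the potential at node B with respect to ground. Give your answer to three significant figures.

V_B ≈ 0.330 mV

The second stage (R3 + R4 = 47.73 kΩ) loads node A in parallel with R2.
R2 ‖ (R3+R4) = 24.73 kΩ.
V_A = 4.79 × 24.73/(26.7 + 24.73) = 2.303 mV.
Then the unloaded second divider: V_B = V_A × R4/(R3+R4) = 2.303 × 0.1431 = 0.3296 mV.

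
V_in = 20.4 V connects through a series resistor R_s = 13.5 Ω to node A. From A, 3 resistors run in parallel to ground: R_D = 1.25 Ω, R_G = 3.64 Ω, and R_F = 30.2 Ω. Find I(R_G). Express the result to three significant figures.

I ≈ 0.351 A

Combine the parallel branches: R_p = (1/1.25 + 1/3.64 + 1/30.2)⁻¹ = 0.9027 Ω.
V_A = 20.4 × 0.9027/14.40 = 1.279 V.
Branch current I = V_A/R_G = 1.279/3.64 = 0.3512 A.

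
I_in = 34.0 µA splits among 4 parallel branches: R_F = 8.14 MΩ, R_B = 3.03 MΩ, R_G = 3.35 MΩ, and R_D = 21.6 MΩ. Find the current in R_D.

Total conductance ΣG = 1/8.14 + 1/3.03 + 1/3.35 + 1/21.6 = 0.7977 (units of 1/MΩ).
R_D takes the fraction G_k/ΣG = 0.04630/0.7977 = 0.05804, so I = 34.0 × 0.05804 = 1.973 µA.

I ≈ 1.97 µA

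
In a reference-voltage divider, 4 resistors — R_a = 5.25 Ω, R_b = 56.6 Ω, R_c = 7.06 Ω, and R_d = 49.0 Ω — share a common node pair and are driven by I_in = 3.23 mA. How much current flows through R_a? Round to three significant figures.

Total conductance ΣG = 1/5.25 + 1/56.6 + 1/7.06 + 1/49.0 = 0.3702 (units of 1/Ω).
By the current-divider rule, I = I_in · G_k/ΣG = 3.23 × 0.5145 = 1.662 mA.

I ≈ 1.66 mA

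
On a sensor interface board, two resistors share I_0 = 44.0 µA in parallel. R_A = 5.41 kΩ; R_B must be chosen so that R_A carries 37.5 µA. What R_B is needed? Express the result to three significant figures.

R_B ≈ 31.2 kΩ

The fraction through R_A equals R_B/(R_A+R_B).
37.5/44.0 = R_B/(R_A + R_B) → R_B = R_A · (0.8523)/(1 − 0.8523) = 5.41 × 5.769 = 31.21 kΩ.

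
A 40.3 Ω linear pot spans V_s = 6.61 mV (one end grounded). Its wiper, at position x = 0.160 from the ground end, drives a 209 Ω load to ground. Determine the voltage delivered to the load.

V_out ≈ 1.03 mV

The pot divides into 33.85 Ω above the wiper and 6.448 Ω below.
(x·R_p) ‖ R_L = 6.255 Ω.
Then V_out = V_s · 6.255/(33.85 + 6.255) = 1.031 mV.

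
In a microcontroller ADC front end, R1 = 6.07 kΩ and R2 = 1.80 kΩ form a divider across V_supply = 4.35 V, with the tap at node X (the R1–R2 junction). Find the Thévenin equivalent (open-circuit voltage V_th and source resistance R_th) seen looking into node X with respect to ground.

V_th ≈ 0.995 V, R_th ≈ 1.39 kΩ

Open-circuit (no load on X): V_th = V_supply · R2/(R1 + R2) = 4.35 × 1.80/(6.070 + 1.80) = 0.9949 V.
Zeroing V_supply shorts the top of R1 to ground, so R_th = R1 ‖ R2 = 1.388 kΩ.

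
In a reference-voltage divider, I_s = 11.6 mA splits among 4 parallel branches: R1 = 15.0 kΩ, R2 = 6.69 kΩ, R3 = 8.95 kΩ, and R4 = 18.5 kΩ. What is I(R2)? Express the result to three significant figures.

I ≈ 4.54 mA

Total conductance ΣG = 1/15.0 + 1/6.69 + 1/8.95 + 1/18.5 = 0.3819 (units of 1/kΩ).
R2 takes the fraction G_k/ΣG = 0.1495/0.3819 = 0.3914, so I = 11.6 × 0.3914 = 4.540 mA.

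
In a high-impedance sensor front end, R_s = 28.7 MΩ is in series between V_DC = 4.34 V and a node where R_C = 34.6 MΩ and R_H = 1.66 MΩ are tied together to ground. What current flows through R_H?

I ≈ 0.137 µA

Combine the parallel branches: R_p = (1/34.6 + 1/1.66)⁻¹ = 1.584 MΩ.
V_A by voltage divider: V_A = 4.34 × 1.584/(28.7 + 1.584) = 0.2270 V.
Branch current I = V_A/R_H = 0.2270/1.66 = 0.1367 µA.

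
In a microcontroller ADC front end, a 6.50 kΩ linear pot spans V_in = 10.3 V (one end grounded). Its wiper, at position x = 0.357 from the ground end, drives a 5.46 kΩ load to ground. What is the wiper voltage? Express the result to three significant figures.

V_out ≈ 2.89 V

Split the track: R_lower = x·R_p = 2.321 kΩ, R_upper = (1−x)·R_p = 4.179 kΩ.
Lower segment in parallel with the load: 2.321 ‖ 5.46 = 1.628 kΩ.
Then V_out = V_in · 1.628/(4.179 + 1.628) = 2.888 V.
(Unloaded: V_out = x·V_in = 3.68 V.)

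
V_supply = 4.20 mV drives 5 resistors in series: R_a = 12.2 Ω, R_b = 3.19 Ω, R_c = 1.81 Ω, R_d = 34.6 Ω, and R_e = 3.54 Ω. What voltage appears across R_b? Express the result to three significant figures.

Total series resistance ΣR = 12.2 + 3.19 + 1.81 + 34.6 + 3.54 = 55.34 Ω.
V = V_supply · R/ΣR = 4.20 × 0.05764 = 0.2421 mV.

V ≈ 0.242 mV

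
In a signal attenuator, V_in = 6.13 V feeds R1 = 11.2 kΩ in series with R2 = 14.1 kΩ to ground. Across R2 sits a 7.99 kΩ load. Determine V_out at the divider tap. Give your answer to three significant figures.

First combine the lower leg with the load: R2 ‖ R_L = 5.100 kΩ.
Now apply the divider: V_out = 6.13 × 0.3129 = 1.918 V.

V_out ≈ 1.92 V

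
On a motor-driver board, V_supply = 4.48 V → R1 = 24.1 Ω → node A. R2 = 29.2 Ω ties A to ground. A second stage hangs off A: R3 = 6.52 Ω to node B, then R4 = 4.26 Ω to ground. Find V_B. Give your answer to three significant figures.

The second stage (R3 + R4 = 10.78 Ω) loads node A in parallel with R2.
Effective lower resistance at A: R2 ‖ 10.78 = 7.873 Ω.
V_A = 4.48 × 7.873/(24.1 + 7.873) = 1.103 V.
Stage 2 is unloaded, so V_B = V_A · R4/(R3+R4) = 1.103 × 4.26/10.78 = 0.4360 V.

V_B ≈ 0.436 V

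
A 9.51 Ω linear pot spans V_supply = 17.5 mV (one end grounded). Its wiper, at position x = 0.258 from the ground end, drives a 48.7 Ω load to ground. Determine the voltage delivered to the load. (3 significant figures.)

The pot divides into 7.056 Ω above the wiper and 2.454 Ω below.
(x·R_p) ‖ R_L = 2.336 Ω.
Then V_out = V_supply · 2.336/(7.056 + 2.336) = 4.352 mV.

V_out ≈ 4.35 mV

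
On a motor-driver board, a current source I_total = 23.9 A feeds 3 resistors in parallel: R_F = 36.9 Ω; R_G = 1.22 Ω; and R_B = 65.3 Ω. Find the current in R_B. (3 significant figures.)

I ≈ 0.425 A

Total conductance ΣG = 1/36.9 + 1/1.22 + 1/65.3 = 0.8621 (units of 1/Ω).
By the current-divider rule, I = I_total · G_k/ΣG = 23.9 × 0.01776 = 0.4246 A.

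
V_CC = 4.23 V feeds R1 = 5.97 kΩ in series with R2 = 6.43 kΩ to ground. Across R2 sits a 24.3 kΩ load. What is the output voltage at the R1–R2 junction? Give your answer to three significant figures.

V_out ≈ 1.95 V

The load sits in parallel with R2, giving an effective lower resistance R2' = R2·R_L/(R2+R_L) = 5.085 kΩ.
Voltage divider with the loaded lower leg: V_out = 4.23 × 5.085/(5.97 + 5.085) = 4.23 × 0.4600 = 1.946 V.
(Unloaded it would be 2.19 V; the load pulls it down.)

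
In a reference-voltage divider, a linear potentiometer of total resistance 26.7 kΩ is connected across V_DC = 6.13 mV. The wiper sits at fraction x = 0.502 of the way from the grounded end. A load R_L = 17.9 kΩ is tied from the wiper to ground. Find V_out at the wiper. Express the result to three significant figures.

Lower segment x·R_p = 13.40 kΩ; upper segment (1−x)·R_p = 13.30 kΩ.
(x·R_p) ‖ R_L = 7.664 kΩ.
Then V_out = V_DC · 7.664/(13.30 + 7.664) = 2.241 mV.

V_out ≈ 2.24 mV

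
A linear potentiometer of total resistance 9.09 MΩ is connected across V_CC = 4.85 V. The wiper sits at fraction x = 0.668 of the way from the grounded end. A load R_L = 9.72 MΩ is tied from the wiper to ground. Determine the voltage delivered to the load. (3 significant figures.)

V_out ≈ 2.68 V

Split the track: R_lower = x·R_p = 6.072 MΩ, R_upper = (1−x)·R_p = 3.018 MΩ.
Lower segment in parallel with the load: 6.072 ‖ 9.72 = 3.737 MΩ.
Loaded-divider output: V_out = 4.85 × 0.5533 = 2.683 V.
(Unloaded: V_out = x·V_CC = 3.24 V.)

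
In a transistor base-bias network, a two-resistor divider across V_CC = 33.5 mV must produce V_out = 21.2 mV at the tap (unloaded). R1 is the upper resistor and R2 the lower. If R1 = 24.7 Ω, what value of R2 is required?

R2 ≈ 42.6 Ω

The divider ratio is R2/(R1+R2) = 21.2/33.5 = 0.6328.
So R2 = R1 · V_out/(V_CC − V_out) = 24.7 × 21.2/(33.5 − 21.2) = 24.7 × 1.724 = 42.57 Ω.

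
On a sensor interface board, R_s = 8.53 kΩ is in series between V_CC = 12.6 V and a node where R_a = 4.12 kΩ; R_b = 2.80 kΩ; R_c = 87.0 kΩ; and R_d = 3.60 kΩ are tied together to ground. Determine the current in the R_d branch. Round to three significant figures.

Combine the parallel branches: R_p = (1/4.12 + 1/2.80 + 1/87.0 + 1/3.60)⁻¹ = 1.125 kΩ.
V_A by voltage divider: V_A = 12.6 × 1.125/(8.53 + 1.125) = 1.468 V.
Branch current I = V_A/R_d = 1.468/3.60 = 0.4077 mA.

I ≈ 0.408 mA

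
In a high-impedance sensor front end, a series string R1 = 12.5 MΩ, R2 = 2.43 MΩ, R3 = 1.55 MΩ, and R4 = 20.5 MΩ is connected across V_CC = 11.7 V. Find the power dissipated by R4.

P ≈ 2.05 µW

Series current I = V_CC/ΣR = 11.7/36.98 = 0.3164 µA.
P(R4) = I²·R4 = (0.3164)² × 20.5 = 2.052 µW.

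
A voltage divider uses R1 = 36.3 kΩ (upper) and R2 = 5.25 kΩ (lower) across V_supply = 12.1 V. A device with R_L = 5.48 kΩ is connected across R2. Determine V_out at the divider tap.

V_out ≈ 0.832 V

First combine the lower leg with the load: R2 ‖ R_L = 2.681 kΩ.
Then V_out = V_supply · R2'/(R1 + R2') = 12.1 × 2.681/38.98 = 0.8323 V.
(Unloaded it would be 1.53 V; the load pulls it down.)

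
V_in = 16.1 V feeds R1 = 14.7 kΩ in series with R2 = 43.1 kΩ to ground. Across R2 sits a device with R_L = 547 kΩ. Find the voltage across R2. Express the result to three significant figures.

V_out ≈ 11.8 V

The load sits in parallel with R2, giving an effective lower resistance R2' = R2·R_L/(R2+R_L) = 39.95 kΩ.
Now apply the divider: V_out = 16.1 × 0.7310 = 11.77 V.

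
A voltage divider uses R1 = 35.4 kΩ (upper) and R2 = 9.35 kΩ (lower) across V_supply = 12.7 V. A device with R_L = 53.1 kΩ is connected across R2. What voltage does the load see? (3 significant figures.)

The load sits in parallel with R2, giving an effective lower resistance R2' = R2·R_L/(R2+R_L) = 7.950 kΩ.
Then V_out = V_supply · R2'/(R1 + R2') = 12.7 × 7.950/43.35 = 2.329 V.
(Unloaded it would be 2.65 V; the load pulls it down.)

V_out ≈ 2.33 V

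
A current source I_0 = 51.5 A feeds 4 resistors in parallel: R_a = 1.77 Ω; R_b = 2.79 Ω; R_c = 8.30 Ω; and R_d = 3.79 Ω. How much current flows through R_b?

Total conductance ΣG = 1/1.77 + 1/2.79 + 1/8.30 + 1/3.79 = 1.308 (units of 1/Ω).
By the current-divider rule, I = I_0 · G_k/ΣG = 51.5 × 0.2741 = 14.12 A.

I ≈ 14.1 A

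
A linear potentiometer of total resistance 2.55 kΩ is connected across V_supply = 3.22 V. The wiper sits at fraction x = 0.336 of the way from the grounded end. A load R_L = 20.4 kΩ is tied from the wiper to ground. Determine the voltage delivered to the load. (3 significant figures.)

Split the track: R_lower = x·R_p = 0.8568 kΩ, R_upper = (1−x)·R_p = 1.693 kΩ.
Lower segment in parallel with the load: 0.8568 ‖ 20.4 = 0.8223 kΩ.
V_out = 3.22 × 0.8223/(1.693 + 0.8223) = 1.053 V.

V_out ≈ 1.05 V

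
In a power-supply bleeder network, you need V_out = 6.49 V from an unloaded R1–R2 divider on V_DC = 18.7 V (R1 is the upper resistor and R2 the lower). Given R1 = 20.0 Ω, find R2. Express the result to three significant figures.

Required fraction k = V_out/V_DC = 0.3471.
Rearranging, R2 = R1·k/(1−k) = 20.0 × 0.5315 = 10.63 Ω.

R2 ≈ 10.6 Ω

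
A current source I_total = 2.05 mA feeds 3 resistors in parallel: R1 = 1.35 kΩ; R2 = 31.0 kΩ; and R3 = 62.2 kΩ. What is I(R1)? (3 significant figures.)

Conductances: ΣG = 1/1.35 + 1/31.0 + 1/62.2 = 0.7891 (1/kΩ).
By the current-divider rule, I = I_total · G_k/ΣG = 2.05 × 0.9387 = 1.924 mA.

I ≈ 1.92 mA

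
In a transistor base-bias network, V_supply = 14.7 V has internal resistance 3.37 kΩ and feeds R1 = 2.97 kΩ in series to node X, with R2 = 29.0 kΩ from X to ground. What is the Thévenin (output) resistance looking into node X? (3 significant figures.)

R1' = 3.37 + 2.97 = 6.340 kΩ (source resistance + R1).
Looking into X with the source shorted: R_th = R1'·R2/(R1'+R2) = 6.340 × 29.0/35.34 = 5.203 kΩ.

R_th ≈ 5.20 kΩ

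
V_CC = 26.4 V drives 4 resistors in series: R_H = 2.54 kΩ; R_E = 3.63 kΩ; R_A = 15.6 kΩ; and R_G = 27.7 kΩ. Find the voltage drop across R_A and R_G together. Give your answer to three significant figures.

V ≈ 23.1 V

Total series resistance ΣR = 2.54 + 3.63 + 15.6 + 27.7 = 49.47 kΩ.
R_{R_A..R_G} = 15.6 + 27.7 = 43.30 kΩ.
V = V_CC · R/ΣR = 26.4 × 0.8753 = 23.11 V.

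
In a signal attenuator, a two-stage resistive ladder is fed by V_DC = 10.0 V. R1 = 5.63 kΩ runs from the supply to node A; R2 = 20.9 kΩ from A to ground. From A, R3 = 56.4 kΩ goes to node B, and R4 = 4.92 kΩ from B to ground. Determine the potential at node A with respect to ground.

The second stage (R3 + R4 = 61.32 kΩ) loads node A in parallel with R2.
R2 ‖ (R3+R4) = 15.59 kΩ.
V_A = 10.0 × 15.59/(5.63 + 15.59) = 7.347 V.

V_A ≈ 7.35 V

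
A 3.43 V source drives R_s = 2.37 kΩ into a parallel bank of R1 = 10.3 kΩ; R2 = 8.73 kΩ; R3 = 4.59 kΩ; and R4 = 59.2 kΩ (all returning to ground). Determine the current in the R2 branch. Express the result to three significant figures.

I ≈ 0.191 mA

Combine the parallel branches: R_p = (1/10.3 + 1/8.73 + 1/4.59 + 1/59.2)⁻¹ = 2.240 kΩ.
V_A by voltage divider: V_A = 3.43 × 2.240/(2.37 + 2.240) = 1.667 V.
I(R2) = V_A / R2 = 1.667/8.73 = 0.1909 mA.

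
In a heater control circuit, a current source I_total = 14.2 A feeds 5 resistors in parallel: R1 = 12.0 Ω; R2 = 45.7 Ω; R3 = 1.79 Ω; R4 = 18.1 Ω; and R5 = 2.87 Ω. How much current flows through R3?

Total conductance ΣG = 1/12.0 + 1/45.7 + 1/1.79 + 1/18.1 + 1/2.87 = 1.068 (units of 1/Ω).
Current divider: I(R3) = I_total · G_k/ΣG = 14.2 × (0.5587/1.068) = 14.2 × 0.5233 = 7.431 A.

I ≈ 7.43 A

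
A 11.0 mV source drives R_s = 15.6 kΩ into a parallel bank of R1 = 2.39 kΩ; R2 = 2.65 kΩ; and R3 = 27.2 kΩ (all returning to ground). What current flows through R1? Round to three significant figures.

Equivalent of the parallel group: R_p = 1.201 kΩ.
V_A = 11.0 × 1.201/16.80 = 0.7864 mV.
Branch current I = V_A/R1 = 0.7864/2.39 = 0.3290 µA.

I ≈ 0.329 µA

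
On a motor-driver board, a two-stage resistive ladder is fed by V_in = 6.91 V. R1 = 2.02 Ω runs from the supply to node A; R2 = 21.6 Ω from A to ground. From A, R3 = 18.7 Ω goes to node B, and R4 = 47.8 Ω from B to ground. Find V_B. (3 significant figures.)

The second stage (R3 + R4 = 66.50 Ω) loads node A in parallel with R2.
Effective lower resistance at A: R2 ‖ 66.50 = 16.30 Ω.
First divider: V_A = V_in · 16.30/(2.02 + 16.30) = 6.148 V.
V_B = V_A × 0.7188 = 4.419 V.

V_B ≈ 4.42 V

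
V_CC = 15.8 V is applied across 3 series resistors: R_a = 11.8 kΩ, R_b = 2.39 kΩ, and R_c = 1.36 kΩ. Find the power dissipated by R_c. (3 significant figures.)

ΣR = 15.55 kΩ → I = 15.8/15.55 = 1.016 mA.
V(R_c) = I·R = 1.382 V; P = V·I = 1.382 × 1.016 = 1.404 mW.

P ≈ 1.40 mW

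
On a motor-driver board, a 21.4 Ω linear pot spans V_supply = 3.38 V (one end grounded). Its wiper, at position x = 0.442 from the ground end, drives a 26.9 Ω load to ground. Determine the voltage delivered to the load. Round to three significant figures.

V_out ≈ 1.25 V

Split the track: R_lower = x·R_p = 9.459 Ω, R_upper = (1−x)·R_p = 11.94 Ω.
(x·R_p) ‖ R_L = 6.998 Ω.
Loaded-divider output: V_out = 3.38 × 0.3695 = 1.249 V.
(Unloaded: V_out = x·V_supply = 1.49 V.)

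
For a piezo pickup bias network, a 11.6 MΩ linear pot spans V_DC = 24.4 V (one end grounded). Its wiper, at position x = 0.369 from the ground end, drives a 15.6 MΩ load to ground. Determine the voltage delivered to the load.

Lower segment x·R_p = 4.280 MΩ; upper segment (1−x)·R_p = 7.320 MΩ.
R_L loads the lower segment: effective lower R = 3.359 MΩ.
Loaded-divider output: V_out = 24.4 × 0.3145 = 7.675 V.

V_out ≈ 7.67 V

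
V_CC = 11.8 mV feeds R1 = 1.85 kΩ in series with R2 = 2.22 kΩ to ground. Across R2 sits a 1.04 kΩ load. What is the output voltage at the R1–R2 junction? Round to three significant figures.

V_out ≈ 3.27 mV

First combine the lower leg with the load: R2 ‖ R_L = 0.7082 kΩ.
Now apply the divider: V_out = 11.8 × 0.2768 = 3.267 mV.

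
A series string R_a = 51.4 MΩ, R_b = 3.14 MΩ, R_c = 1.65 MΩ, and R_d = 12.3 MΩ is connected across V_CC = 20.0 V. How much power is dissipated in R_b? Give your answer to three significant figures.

P ≈ 0.268 µW

ΣR = 68.49 MΩ → I = 20.0/68.49 = 0.2920 µA.
P(R_b) = I²·R_b = (0.2920)² × 3.14 = 0.2678 µW.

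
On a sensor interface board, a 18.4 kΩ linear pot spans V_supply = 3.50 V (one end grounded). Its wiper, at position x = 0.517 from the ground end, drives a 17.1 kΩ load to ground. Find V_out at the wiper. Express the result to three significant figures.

V_out ≈ 1.43 V

The pot divides into 8.887 kΩ above the wiper and 9.513 kΩ below.
(x·R_p) ‖ R_L = 6.112 kΩ.
V_out = 3.50 × 6.112/(8.887 + 6.112) = 1.426 V.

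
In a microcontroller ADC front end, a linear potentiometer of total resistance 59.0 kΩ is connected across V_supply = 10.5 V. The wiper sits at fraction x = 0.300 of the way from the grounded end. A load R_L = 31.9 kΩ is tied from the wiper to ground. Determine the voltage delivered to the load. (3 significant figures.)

V_out ≈ 2.27 V

Lower segment x·R_p = 17.70 kΩ; upper segment (1−x)·R_p = 41.30 kΩ.
R_L loads the lower segment: effective lower R = 11.38 kΩ.
Then V_out = V_supply · 11.38/(41.30 + 11.38) = 2.269 V.
(Unloaded: V_out = x·V_supply = 3.15 V.)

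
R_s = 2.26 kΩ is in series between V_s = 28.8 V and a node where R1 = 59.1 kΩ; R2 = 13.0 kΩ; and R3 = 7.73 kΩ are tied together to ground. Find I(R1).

Parallel bank: R_p = 1/(1/59.1 + 1/13.0 + 1/7.73) = 4.480 kΩ.
V_A = 28.8 × 4.480/6.740 = 19.14 V.
I(R1) = V_A / R1 = 19.14/59.1 = 0.3239 mA.

I ≈ 0.324 mA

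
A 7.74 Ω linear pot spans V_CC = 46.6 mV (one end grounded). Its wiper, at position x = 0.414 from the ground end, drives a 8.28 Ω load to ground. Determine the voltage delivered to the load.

V_out ≈ 15.7 mV

Lower segment x·R_p = 3.204 Ω; upper segment (1−x)·R_p = 4.536 Ω.
R_L loads the lower segment: effective lower R = 2.310 Ω.
V_out = 46.6 × 2.310/(4.536 + 2.310) = 15.73 mV.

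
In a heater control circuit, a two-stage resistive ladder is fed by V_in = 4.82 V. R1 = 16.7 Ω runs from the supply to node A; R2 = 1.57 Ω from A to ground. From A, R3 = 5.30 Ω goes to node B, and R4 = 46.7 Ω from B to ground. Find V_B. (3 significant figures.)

Node A sees R2 in parallel with the series input of stage 2, R3 + R4 = 52.00 Ω.
Effective lower resistance at A: R2 ‖ 52.00 = 1.524 Ω.
So V_A = 4.82 × 0.08363 = 0.4031 V.
V_B = V_A × 0.8981 = 0.3620 V.

V_B ≈ 0.362 V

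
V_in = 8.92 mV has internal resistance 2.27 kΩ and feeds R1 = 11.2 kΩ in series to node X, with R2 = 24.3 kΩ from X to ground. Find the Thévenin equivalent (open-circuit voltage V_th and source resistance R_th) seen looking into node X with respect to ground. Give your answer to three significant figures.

V_th ≈ 5.74 mV, R_th ≈ 8.67 kΩ

R1' = 2.27 + 11.2 = 13.47 kΩ (source resistance + R1).
Open-circuit (no load on X): V_th = V_in · R2/(R1' + R2) = 8.92 × 24.3/(13.47 + 24.3) = 5.739 mV.
Zeroing V_in shorts the top of R1' to ground, so R_th = R1' ‖ R2 = 8.666 kΩ.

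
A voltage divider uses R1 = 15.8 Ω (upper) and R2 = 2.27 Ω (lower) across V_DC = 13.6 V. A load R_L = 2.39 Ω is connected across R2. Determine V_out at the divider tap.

The load sits in parallel with R2, giving an effective lower resistance R2' = R2·R_L/(R2+R_L) = 1.164 Ω.
Now apply the divider: V_out = 13.6 × 0.06863 = 0.9333 V.

V_out ≈ 0.933 V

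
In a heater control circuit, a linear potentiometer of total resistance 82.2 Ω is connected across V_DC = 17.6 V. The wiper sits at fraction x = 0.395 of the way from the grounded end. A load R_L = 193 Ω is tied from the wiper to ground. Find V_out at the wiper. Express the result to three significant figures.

V_out ≈ 6.31 V

Lower segment x·R_p = 32.47 Ω; upper segment (1−x)·R_p = 49.73 Ω.
Lower segment in parallel with the load: 32.47 ‖ 193 = 27.79 Ω.
Loaded-divider output: V_out = 17.6 × 0.3585 = 6.310 V.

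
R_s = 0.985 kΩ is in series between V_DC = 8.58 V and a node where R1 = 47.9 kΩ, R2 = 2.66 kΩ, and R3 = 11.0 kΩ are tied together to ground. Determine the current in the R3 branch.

Equivalent of the parallel group: R_p = 2.050 kΩ.
V_A by voltage divider: V_A = 8.58 × 2.050/(0.985 + 2.050) = 5.796 V.
Branch current I = V_A/R3 = 5.796/11.0 = 0.5269 mA.
(Check via current divider: I_total = 2.827 mA; share G_k/ΣG = 0.1864 → same result.)

I ≈ 0.527 mA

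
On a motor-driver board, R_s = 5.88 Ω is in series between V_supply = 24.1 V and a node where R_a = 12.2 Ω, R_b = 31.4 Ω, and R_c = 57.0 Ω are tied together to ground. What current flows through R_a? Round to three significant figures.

I ≈ 1.11 A

Parallel bank: R_p = 1/(1/12.2 + 1/31.4 + 1/57.0) = 7.613 Ω.
Node voltage V_A = V_supply · R_p/(R_s + R_p) = 24.1 × 0.5642 = 13.60 V.
I(R_a) = V_A / R_a = 13.60/12.2 = 1.115 A.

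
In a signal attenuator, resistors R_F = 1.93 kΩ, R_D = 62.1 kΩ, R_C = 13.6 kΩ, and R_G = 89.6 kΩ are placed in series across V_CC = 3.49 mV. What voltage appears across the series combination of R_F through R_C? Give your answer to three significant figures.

V ≈ 1.62 mV

Total series resistance ΣR = 1.93 + 62.1 + 13.6 + 89.6 = 167.2 kΩ.
R_{R_F..R_C} = 1.93 + 62.1 + 13.6 = 77.63 kΩ.
By the voltage-divider rule, V = 3.49 × 77.63/167.2 = 1.620 mV.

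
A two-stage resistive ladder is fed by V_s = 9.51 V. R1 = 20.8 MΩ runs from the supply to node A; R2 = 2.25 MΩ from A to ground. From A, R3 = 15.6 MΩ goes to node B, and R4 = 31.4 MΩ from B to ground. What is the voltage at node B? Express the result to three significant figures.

Looking into the second stage from A: R3 + R4 = 47.00 MΩ appears in parallel with R2.
R2 ‖ (R3+R4) = 2.147 MΩ.
So V_A = 9.51 × 0.09357 = 0.8899 V.
Stage 2 is unloaded, so V_B = V_A · R4/(R3+R4) = 0.8899 × 31.4/47.00 = 0.5945 V.

V_B ≈ 0.595 V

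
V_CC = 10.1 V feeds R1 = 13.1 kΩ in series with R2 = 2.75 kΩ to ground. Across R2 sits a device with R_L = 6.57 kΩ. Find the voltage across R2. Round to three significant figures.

First combine the lower leg with the load: R2 ‖ R_L = 1.939 kΩ.
Now apply the divider: V_out = 10.1 × 0.1289 = 1.302 V.

V_out ≈ 1.30 V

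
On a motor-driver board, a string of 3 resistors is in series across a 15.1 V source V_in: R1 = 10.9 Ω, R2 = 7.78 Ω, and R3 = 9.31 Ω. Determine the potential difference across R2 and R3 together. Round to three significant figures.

ΣR = 10.9 + 7.78 + 9.31 = 27.99 Ω.
R_{R2..R3} = 7.78 + 9.31 = 17.09 Ω.
Voltage divider: V = V_in · (17.09 / 27.99) = 15.1 × 0.6106 = 9.220 V.

V ≈ 9.22 V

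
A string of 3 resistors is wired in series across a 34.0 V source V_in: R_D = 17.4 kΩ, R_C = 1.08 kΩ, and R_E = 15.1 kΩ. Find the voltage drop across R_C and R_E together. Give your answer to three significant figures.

Series total: ΣR = 17.4 + 1.08 + 15.1 = 33.58 kΩ.
R_{R_C..R_E} = 1.08 + 15.1 = 16.18 kΩ.
V = V_in · R/ΣR = 34.0 × 0.4818 = 16.38 V.

V ≈ 16.4 V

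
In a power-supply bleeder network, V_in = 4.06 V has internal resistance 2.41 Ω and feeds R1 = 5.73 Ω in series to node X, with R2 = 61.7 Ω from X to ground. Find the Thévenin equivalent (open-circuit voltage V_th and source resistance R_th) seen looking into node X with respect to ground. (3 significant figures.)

R1' = 2.41 + 5.73 = 8.140 Ω (source resistance + R1).
With X open, the divider is unloaded: V_th = 4.06 × 61.7/69.84 = 3.587 V.
Zeroing V_in shorts the top of R1' to ground, so R_th = R1' ‖ R2 = 7.191 Ω.

V_th ≈ 3.59 V, R_th ≈ 7.19 Ω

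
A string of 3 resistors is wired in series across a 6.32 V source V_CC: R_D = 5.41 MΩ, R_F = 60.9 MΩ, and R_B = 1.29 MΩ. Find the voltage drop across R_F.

V ≈ 5.69 V

Series total: ΣR = 5.41 + 60.9 + 1.29 = 67.60 MΩ.
Voltage divider: V = V_CC · (60.90 / 67.60) = 6.32 × 0.9009 = 5.694 V.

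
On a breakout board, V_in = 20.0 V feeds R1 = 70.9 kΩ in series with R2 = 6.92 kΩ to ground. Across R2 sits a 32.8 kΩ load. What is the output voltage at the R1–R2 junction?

First combine the lower leg with the load: R2 ‖ R_L = 5.714 kΩ.
Voltage divider with the loaded lower leg: V_out = 20.0 × 5.714/(70.9 + 5.714) = 20.0 × 0.07459 = 1.492 V.
(Unloaded it would be 1.78 V; the load pulls it down.)

V_out ≈ 1.49 V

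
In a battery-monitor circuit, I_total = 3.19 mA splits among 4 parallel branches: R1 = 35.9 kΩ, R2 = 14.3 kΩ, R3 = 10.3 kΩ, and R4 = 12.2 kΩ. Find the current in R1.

I ≈ 0.321 mA

Conductances: ΣG = 1/35.9 + 1/14.3 + 1/10.3 + 1/12.2 = 0.2768 (1/kΩ).
R1 takes the fraction G_k/ΣG = 0.02786/0.2768 = 0.1006, so I = 3.19 × 0.1006 = 0.3210 mA.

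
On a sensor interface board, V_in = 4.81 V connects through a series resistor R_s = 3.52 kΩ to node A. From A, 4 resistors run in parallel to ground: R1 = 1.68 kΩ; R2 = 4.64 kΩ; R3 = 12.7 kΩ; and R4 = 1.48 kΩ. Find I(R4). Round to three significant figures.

Combine the parallel branches: R_p = (1/1.68 + 1/4.64 + 1/12.7 + 1/1.48)⁻¹ = 0.6389 kΩ.
Node voltage V_A = V_in · R_p/(R_s + R_p) = 4.81 × 0.1536 = 0.7389 V.
I(R4) = V_A / R4 = 0.7389/1.48 = 0.4993 mA.

I ≈ 0.499 mA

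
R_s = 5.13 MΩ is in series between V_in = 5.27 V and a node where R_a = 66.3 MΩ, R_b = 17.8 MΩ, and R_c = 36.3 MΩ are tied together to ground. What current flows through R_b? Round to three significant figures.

Equivalent of the parallel group: R_p = 10.12 MΩ.
Node voltage V_A = V_in · R_p/(R_s + R_p) = 5.27 × 0.6636 = 3.497 V.
I(R_b) = V_A / R_b = 3.497/17.8 = 0.1965 µA.

I ≈ 0.196 µA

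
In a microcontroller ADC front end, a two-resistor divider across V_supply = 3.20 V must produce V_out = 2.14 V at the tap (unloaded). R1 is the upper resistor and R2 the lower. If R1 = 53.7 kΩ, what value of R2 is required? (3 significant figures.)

R2 ≈ 108 kΩ

Required fraction k = V_out/V_supply = 0.6687.
R2 = R1 · 0.6687/(1 − 0.6687) = 108.4 kΩ.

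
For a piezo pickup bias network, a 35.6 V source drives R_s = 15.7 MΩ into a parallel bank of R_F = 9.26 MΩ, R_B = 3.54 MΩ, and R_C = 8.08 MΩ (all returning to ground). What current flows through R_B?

Equivalent of the parallel group: R_p = 1.945 MΩ.
V_A = 35.6 × 1.945/17.64 = 3.923 V.
Branch current I = V_A/R_B = 3.923/3.54 = 1.108 µA.

I ≈ 1.11 µA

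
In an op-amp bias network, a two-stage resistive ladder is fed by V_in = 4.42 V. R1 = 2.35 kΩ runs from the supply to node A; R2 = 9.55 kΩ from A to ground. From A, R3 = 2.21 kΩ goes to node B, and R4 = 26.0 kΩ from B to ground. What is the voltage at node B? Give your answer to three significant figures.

The second stage (R3 + R4 = 28.21 kΩ) loads node A in parallel with R2.
Effective lower resistance at A: R2 ‖ 28.21 = 7.135 kΩ.
V_A = 4.42 × 7.135/(2.35 + 7.135) = 3.325 V.
Then the unloaded second divider: V_B = V_A × R4/(R3+R4) = 3.325 × 0.9217 = 3.064 V.

V_B ≈ 3.06 V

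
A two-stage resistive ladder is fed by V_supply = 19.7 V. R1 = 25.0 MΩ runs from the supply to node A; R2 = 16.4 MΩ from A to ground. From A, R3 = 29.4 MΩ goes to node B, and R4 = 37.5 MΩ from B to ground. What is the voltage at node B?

V_B ≈ 3.81 V

Looking into the second stage from A: R3 + R4 = 66.90 MΩ appears in parallel with R2.
R2 ‖ (R3+R4) = 13.17 MΩ.
First divider: V_A = V_supply · 13.17/(25.0 + 13.17) = 6.798 V.
Stage 2 is unloaded, so V_B = V_A · R4/(R3+R4) = 6.798 × 37.5/66.90 = 3.810 V.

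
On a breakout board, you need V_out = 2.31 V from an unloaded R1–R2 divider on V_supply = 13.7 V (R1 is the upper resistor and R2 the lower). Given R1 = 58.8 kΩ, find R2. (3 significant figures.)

R2 ≈ 11.9 kΩ

Required fraction k = V_out/V_supply = 0.1686.
So R2 = R1 · V_out/(V_supply − V_out) = 58.8 × 2.31/(13.7 − 2.31) = 58.8 × 0.2028 = 11.93 kΩ.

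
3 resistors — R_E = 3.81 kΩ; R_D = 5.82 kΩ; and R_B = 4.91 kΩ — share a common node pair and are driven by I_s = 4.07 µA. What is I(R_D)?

I ≈ 1.10 µA

Conductances: ΣG = 1/3.81 + 1/5.82 + 1/4.91 = 0.6380 (1/kΩ).
By the current-divider rule, I = I_s · G_k/ΣG = 4.07 × 0.2693 = 1.096 µA.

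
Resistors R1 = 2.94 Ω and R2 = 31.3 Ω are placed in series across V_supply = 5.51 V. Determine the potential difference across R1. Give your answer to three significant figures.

Total series resistance ΣR = 2.94 + 31.3 = 34.24 Ω.
By the voltage-divider rule, V = 5.51 × 2.940/34.24 = 0.4731 V.

V ≈ 0.473 V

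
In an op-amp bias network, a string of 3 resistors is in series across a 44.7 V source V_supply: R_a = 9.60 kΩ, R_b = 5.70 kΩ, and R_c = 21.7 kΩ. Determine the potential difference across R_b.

V ≈ 6.89 V

Series total: ΣR = 9.60 + 5.70 + 21.7 = 37.00 kΩ.
By the voltage-divider rule, V = 44.7 × 5.700/37.00 = 6.886 V.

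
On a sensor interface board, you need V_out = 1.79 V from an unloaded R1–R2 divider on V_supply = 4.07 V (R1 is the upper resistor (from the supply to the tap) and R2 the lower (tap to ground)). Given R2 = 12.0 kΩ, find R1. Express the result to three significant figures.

Required fraction k = V_out/V_supply = 0.4398.
So R1 = R2 · (V_supply/V_out − 1) = 12.0 × (4.07/1.79 − 1) = 12.0 × 1.274 = 15.28 kΩ.

R1 ≈ 15.3 kΩ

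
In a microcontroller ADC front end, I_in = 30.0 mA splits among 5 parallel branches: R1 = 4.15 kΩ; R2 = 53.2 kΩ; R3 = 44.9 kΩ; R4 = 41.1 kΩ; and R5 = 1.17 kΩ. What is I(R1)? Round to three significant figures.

I ≈ 6.23 mA

Total conductance ΣG = 1/4.15 + 1/53.2 + 1/44.9 + 1/41.1 + 1/1.17 = 1.161 (units of 1/kΩ).
By the current-divider rule, I = I_in · G_k/ΣG = 30.0 × 0.2075 = 6.226 mA.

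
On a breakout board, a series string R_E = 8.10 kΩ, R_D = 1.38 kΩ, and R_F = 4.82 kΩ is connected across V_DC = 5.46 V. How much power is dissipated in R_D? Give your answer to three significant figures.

P ≈ 0.201 mW

The common current is I = 5.46/14.30 = 0.3818 mA.
P = I²R = 0.1458 × 1.38 = 0.2012 mW.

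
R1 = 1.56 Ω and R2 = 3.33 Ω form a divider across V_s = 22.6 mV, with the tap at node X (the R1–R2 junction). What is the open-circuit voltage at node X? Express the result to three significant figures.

V_th is the unloaded tap voltage: V_s · R2/(R1+R2) = 22.6 × 0.6810 = 15.39 mV.

V_th ≈ 15.4 mV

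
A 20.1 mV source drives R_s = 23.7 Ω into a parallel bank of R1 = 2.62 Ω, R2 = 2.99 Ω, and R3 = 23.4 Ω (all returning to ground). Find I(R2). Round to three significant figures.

I ≈ 0.354 mA

Equivalent of the parallel group: R_p = 1.318 Ω.
V_A by voltage divider: V_A = 20.1 × 1.318/(23.7 + 1.318) = 1.059 mV.
Branch current I = V_A/R2 = 1.059/2.99 = 0.3541 mA.
(Equivalently: I_total = 0.8034 mA, then current-divider fraction G_k/ΣG = 0.4407.)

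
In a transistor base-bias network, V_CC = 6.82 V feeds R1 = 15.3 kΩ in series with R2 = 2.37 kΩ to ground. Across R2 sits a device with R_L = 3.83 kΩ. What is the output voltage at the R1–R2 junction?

First combine the lower leg with the load: R2 ‖ R_L = 1.464 kΩ.
Voltage divider with the loaded lower leg: V_out = 6.82 × 1.464/(15.3 + 1.464) = 6.82 × 0.08733 = 0.5956 V.

V_out ≈ 0.596 V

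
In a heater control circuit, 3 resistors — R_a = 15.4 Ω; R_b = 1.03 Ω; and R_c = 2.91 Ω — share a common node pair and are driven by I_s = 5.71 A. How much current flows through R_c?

Conductances: ΣG = 1/15.4 + 1/1.03 + 1/2.91 = 1.379 (1/Ω).
Current divider: I(R_c) = I_s · G_k/ΣG = 5.71 × (0.3436/1.379) = 5.71 × 0.2491 = 1.422 A.

I ≈ 1.42 A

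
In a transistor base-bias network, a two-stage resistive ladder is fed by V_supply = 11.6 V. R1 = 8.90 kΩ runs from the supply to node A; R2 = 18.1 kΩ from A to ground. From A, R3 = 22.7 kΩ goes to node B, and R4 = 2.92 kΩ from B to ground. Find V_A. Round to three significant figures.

V_A ≈ 6.31 V

Node A sees R2 in parallel with the series input of stage 2, R3 + R4 = 25.62 kΩ.
Effective lower resistance at A: R2 ‖ 25.62 = 10.61 kΩ.
First divider: V_A = V_supply · 10.61/(8.90 + 10.61) = 6.307 V.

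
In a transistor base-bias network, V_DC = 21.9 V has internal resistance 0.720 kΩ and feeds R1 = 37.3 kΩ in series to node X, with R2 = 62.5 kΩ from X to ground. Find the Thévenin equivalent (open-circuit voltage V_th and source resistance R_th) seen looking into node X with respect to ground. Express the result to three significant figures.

V_th ≈ 13.6 V, R_th ≈ 23.6 kΩ

R1' = 0.720 + 37.3 = 38.02 kΩ (source resistance + R1).
V_th is the unloaded tap voltage: V_DC · R2/(R1'+R2) = 21.9 × 0.6218 = 13.62 V.
With V_DC suppressed (replaced by a short), R_th = R1' ‖ R2 = (38.02 × 62.5)/(38.02 + 62.5) = 23.64 kΩ.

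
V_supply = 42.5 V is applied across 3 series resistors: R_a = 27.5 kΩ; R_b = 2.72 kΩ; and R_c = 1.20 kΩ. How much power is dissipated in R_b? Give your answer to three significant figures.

P ≈ 4.98 mW

ΣR = 31.42 kΩ → I = 42.5/31.42 = 1.353 mA.
P = I²R = 1.830 × 2.72 = 4.977 mW.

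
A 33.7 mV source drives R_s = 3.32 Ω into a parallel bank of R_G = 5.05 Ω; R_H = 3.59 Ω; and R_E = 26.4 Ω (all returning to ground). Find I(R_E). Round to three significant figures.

I ≈ 0.471 mA

Equivalent of the parallel group: R_p = 1.944 Ω.
V_A = 33.7 × 1.944/5.264 = 12.44 mV.
Branch current I = V_A/R_E = 12.44/26.4 = 0.4714 mA.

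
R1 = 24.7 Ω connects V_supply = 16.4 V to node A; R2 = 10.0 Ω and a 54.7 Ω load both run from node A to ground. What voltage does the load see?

First combine the lower leg with the load: R2 ‖ R_L = 8.454 Ω.
Then V_out = V_supply · R2'/(R1 + R2') = 16.4 × 8.454/33.15 = 4.182 V.

V_out ≈ 4.18 V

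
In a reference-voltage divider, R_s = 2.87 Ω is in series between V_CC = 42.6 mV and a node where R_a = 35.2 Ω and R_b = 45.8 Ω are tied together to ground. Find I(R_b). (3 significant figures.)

Parallel bank: R_p = 1/(1/35.2 + 1/45.8) = 19.90 Ω.
Node voltage V_A = V_CC · R_p/(R_s + R_p) = 42.6 × 0.8740 = 37.23 mV.
I(R_b) = V_A / R_b = 37.23/45.8 = 0.8129 mA.

I ≈ 0.813 mA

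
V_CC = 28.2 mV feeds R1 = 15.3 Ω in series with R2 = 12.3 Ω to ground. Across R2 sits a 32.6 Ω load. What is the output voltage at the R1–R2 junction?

R2 ‖ R_L = (12.3 × 32.6)/(12.3 + 32.6) = 8.931 Ω.
Now apply the divider: V_out = 28.2 × 0.3686 = 10.39 mV.
(Unloaded it would be 12.6 mV; the load pulls it down.)

V_out ≈ 10.4 mV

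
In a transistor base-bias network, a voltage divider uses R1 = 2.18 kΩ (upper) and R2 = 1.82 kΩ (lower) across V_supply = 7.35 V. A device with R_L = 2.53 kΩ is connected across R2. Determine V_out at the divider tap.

First combine the lower leg with the load: R2 ‖ R_L = 1.059 kΩ.
Voltage divider with the loaded lower leg: V_out = 7.35 × 1.059/(2.18 + 1.059) = 7.35 × 0.3269 = 2.402 V.

V_out ≈ 2.40 V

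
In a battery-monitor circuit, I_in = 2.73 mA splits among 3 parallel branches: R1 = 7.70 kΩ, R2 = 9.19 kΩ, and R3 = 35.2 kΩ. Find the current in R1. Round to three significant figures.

Total conductance ΣG = 1/7.70 + 1/9.19 + 1/35.2 = 0.2671 (units of 1/kΩ).
Current divider: I(R1) = I_in · G_k/ΣG = 2.73 × (0.1299/0.2671) = 2.73 × 0.4862 = 1.327 mA.

I ≈ 1.33 mA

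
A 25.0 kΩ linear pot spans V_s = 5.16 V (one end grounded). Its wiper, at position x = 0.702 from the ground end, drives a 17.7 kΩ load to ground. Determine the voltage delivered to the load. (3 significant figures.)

V_out ≈ 2.80 V

The pot divides into 7.450 kΩ above the wiper and 17.55 kΩ below.
(x·R_p) ‖ R_L = 8.812 kΩ.
V_out = 5.16 × 8.812/(7.450 + 8.812) = 2.796 V.
(Unloaded: V_out = x·V_s = 3.62 V.)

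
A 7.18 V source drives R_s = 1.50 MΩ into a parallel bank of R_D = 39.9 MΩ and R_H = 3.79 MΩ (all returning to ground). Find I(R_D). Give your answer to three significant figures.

Equivalent of the parallel group: R_p = 3.461 MΩ.
V_A = 7.18 × 3.461/4.961 = 5.009 V.
Branch current I = V_A/R_D = 5.009/39.9 = 0.1255 µA.
(Check via current divider: I_total = 1.447 µA; share G_k/ΣG = 0.08675 → same result.)

I ≈ 0.126 µA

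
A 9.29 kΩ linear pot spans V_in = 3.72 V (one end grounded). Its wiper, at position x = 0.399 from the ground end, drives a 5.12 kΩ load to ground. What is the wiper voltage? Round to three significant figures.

The pot divides into 5.583 kΩ above the wiper and 3.707 kΩ below.
Lower segment in parallel with the load: 3.707 ‖ 5.12 = 2.150 kΩ.
Then V_out = V_in · 2.150/(5.583 + 2.150) = 1.034 V.
(Unloaded: V_out = x·V_in = 1.48 V.)

V_out ≈ 1.03 V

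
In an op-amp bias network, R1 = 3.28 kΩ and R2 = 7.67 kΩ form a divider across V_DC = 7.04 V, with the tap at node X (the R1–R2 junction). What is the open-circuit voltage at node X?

Open-circuit (no load on X): V_th = V_DC · R2/(R1 + R2) = 7.04 × 7.67/(3.280 + 7.67) = 4.931 V.

V_th ≈ 4.93 V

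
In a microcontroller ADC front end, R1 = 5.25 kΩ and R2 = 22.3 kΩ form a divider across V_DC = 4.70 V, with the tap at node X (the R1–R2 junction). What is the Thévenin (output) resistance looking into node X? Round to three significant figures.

R_th ≈ 4.25 kΩ

With V_DC suppressed (replaced by a short), R_th = R1 ‖ R2 = (5.250 × 22.3)/(5.250 + 22.3) = 4.250 kΩ.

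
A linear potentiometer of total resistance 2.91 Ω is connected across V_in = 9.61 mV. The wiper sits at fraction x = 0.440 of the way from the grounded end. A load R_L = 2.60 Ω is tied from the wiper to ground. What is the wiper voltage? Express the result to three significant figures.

Lower segment x·R_p = 1.280 Ω; upper segment (1−x)·R_p = 1.630 Ω.
(x·R_p) ‖ R_L = 0.8579 Ω.
Then V_out = V_in · 0.8579/(1.630 + 0.8579) = 3.314 mV.

V_out ≈ 3.31 mV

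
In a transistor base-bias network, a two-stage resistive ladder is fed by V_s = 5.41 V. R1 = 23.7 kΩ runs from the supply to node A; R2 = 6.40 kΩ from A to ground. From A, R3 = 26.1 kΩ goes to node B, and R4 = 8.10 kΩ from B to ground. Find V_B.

Looking into the second stage from A: R3 + R4 = 34.20 kΩ appears in parallel with R2.
R2 ‖ (R3+R4) = 5.391 kΩ.
So V_A = 5.41 × 0.1853 = 1.003 V.
Stage 2 is unloaded, so V_B = V_A · R4/(R3+R4) = 1.003 × 8.10/34.20 = 0.2375 V.

V_B ≈ 0.237 V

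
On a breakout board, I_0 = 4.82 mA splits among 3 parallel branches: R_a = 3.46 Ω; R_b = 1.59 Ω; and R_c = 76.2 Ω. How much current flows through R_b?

I ≈ 3.26 mA

ΣG = 1/3.46 + 1/1.59 + 1/76.2 = 0.9311.
Current divider: I(R_b) = I_0 · G_k/ΣG = 4.82 × (0.6289/0.9311) = 4.82 × 0.6755 = 3.256 mA.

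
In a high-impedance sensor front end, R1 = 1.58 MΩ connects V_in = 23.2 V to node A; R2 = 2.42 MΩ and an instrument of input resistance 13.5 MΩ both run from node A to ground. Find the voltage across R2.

V_out ≈ 13.1 V

First combine the lower leg with the load: R2 ‖ R_L = 2.052 MΩ.
Voltage divider with the loaded lower leg: V_out = 23.2 × 2.052/(1.58 + 2.052) = 23.2 × 0.5650 = 13.11 V.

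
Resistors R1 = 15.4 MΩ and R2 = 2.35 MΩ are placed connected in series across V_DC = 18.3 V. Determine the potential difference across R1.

ΣR = 15.4 + 2.35 = 17.75 MΩ.
Voltage divider: V = V_DC · (15.40 / 17.75) = 18.3 × 0.8676 = 15.88 V.

V ≈ 15.9 V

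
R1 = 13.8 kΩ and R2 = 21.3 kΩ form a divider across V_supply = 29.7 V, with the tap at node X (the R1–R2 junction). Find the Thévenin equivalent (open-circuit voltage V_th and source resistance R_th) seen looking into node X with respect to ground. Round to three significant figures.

Open-circuit (no load on X): V_th = V_supply · R2/(R1 + R2) = 29.7 × 21.3/(13.80 + 21.3) = 18.02 V.
With V_supply suppressed (replaced by a short), R_th = R1 ‖ R2 = (13.80 × 21.3)/(13.80 + 21.3) = 8.374 kΩ.

V_th ≈ 18.0 V, R_th ≈ 8.37 kΩ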